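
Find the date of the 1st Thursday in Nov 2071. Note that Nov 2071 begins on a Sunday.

Nov 5, 2071

Nov 2071 begins on a Sunday, so the first Thursday is Nov 5 (4 days later).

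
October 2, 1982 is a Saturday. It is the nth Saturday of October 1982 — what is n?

Day 2 falls in week ⌈2/7⌉ of the month.
Days 1–7 hold the 1st Saturday, 8–14 the 2nd, 15–21 the 3rd, 22–28 the 4th, 29–31 the 5th.
2 is in the range for the 1st.

1st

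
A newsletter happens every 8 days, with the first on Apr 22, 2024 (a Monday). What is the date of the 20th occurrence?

Sep 21, 2024

The 20th occurrence is 19 intervals after the first: 19 × 8 = 152 days after Apr 22, 2024.
Apr has 30 days — 8 days to the end of Apr leaves 144.
May has 31 days (113 left).
Jun has 30 days (83 left).
Jul has 31 days (52 left).
Aug has 31 days (21 left).
21 days into Sep → Sep 21, 2024.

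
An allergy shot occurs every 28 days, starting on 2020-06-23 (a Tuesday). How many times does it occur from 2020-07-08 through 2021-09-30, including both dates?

Occurrences land 28·i days after 2020-06-23 for i = 0, 1, 2, …
2020-07-08 is 15 days after the start; 15 ÷ 28 = 0 remainder 15; since the remainder is 15, round up to i = 1. First occurrence in the window: #2 on 2020-07-21 (1×28 = 28 days in).
2021-09-30 is 464 days after the start; 464 ÷ 28 = 16 remainder 16. Last occurrence in the window: #17 on 2021-09-14.
Occurrences #2 through #17: 16 in total.

16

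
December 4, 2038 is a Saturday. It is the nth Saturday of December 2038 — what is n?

Day 4 falls in week ⌈4/7⌉ of the month.
Days 1–7 hold the 1st Saturday, 8–14 the 2nd, 15–21 the 3rd, 22–28 the 4th, 29–31 the 5th.
4 is in the range for the 1st.

1st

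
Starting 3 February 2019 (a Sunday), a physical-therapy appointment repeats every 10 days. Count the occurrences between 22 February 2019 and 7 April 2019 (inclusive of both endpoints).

5

Occurrences land 10·i days after 3 February 2019 for i = 0, 1, 2, …
22 February 2019 is 19 days after the start; 19 ÷ 10 = 1 remainder 9; since the remainder is 9, round up to i = 2. First occurrence in the window: #3 on 23 February 2019 (2×10 = 20 days in).
7 April 2019 is 63 days after the start; 63 ÷ 10 = 6 remainder 3. Last occurrence in the window: #7 on 4 April 2019.
Occurrences #3 through #7: 5 in total.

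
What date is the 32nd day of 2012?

Feb 1, 2012

Jan has 31 days (32 − 31 = 1 remain).
1 into Feb → Feb 1.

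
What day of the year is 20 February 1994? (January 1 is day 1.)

Days in months before February: 31 = 31.
Plus 20 days into February → day 51.

51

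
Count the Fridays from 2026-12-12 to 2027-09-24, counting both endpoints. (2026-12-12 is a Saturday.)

41

2026-12-12 is a Saturday; the first Friday on or after it is 2026-12-18 (6 days later).
From 2026-12-18 to 2027-09-24: 13 + 31 + 28 + 31 + 30 + 31 + 30 + 31 + 31 + 24 = 280 days (rest of December, January, February, March, April, May, June, July, August, September).
280 ÷ 7 = 40 full weeks with remainder 0, so 40 more Fridays after the first → 41.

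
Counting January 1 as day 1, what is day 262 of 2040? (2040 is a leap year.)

18 September 2040

January has 31 days (262 − 31 = 231 remain).
February has 29 days (231 − 29 = 202 remain).
March has 31 days (202 − 31 = 171 remain).
April has 30 days (171 − 30 = 141 remain).
May has 31 days (141 − 31 = 110 remain).
June has 30 days (110 − 30 = 80 remain).
July has 31 days (80 − 31 = 49 remain).
August has 31 days (49 − 31 = 18 remain).
18 into September → September 18.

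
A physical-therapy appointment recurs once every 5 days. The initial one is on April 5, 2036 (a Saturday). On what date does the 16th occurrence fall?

The 16th occurrence is 15 intervals after the first: 15 × 5 = 75 days after April 5, 2036.
April has 30 days — 25 days to the end of April leaves 50.
May has 31 days (19 left).
19 days into June → June 19, 2036.

June 19, 2036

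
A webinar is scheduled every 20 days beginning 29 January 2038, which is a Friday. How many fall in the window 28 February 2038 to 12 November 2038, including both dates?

Occurrences land 20·i days after 29 January 2038 for i = 0, 1, 2, …
28 February 2038 is 30 days after the start; 30 ÷ 20 = 1 remainder 10; since the remainder is 10, round up to i = 2. First occurrence in the window: #3 on 10 March 2038 (2×20 = 40 days in).
12 November 2038 is 287 days after the start; 287 ÷ 20 = 14 remainder 7. Last occurrence in the window: #15 on 5 November 2038.
Occurrences #3 through #15: 13 in total.

13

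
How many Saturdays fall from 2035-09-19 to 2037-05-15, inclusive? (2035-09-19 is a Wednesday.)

2035-09-19 is a Wednesday; the first Saturday on or after it is 2035-09-22 (3 days later).
From 2035-09-22 to 2037-05-15: 100 + 366 + 135 = 601 days (rest of 2035, 2036, to 2037-05-15 in 2037).
601 ÷ 7 = 85 full weeks with remainder 6, so 85 more Saturdays after the first → 86.

86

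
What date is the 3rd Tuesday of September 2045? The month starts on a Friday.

September 2045 begins on a Friday, so the first Tuesday is September 5 (4 days later).
The 3rd Tuesday is 2 weeks later: 5 + 14 = 19.

19 September 2045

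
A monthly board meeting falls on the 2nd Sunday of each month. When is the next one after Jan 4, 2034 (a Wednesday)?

Jan 2034 starts on a Sunday; its first Sunday is the 1st, so the 2nd Sunday is the 8th — Jan 8, 2034.
Jan 8, 2034 is after Jan 4, 2034, so that is the next one.

Jan 8, 2034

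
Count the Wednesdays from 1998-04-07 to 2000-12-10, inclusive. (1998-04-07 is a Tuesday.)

1998-04-07 is a Tuesday; the first Wednesday on or after it is 1998-04-08 (1 day later).
From 1998-04-08 to 2000-12-10: 267 + 365 + 345 = 977 days (rest of 1998, 1999, to 2000-12-10 in 2000).
977 ÷ 7 = 139 full weeks with remainder 4, so 139 more Wednesdays after the first → 140.

140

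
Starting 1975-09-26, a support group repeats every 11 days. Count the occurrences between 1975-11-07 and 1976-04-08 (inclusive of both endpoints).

14

Occurrences land 11·i days after 1975-09-26 for i = 0, 1, 2, …
1975-11-07 is 42 days after the start; 42 ÷ 11 = 3 remainder 9; since the remainder is 9, round up to i = 4. First occurrence in the window: #5 on 1975-11-09 (4×11 = 44 days in).
1976-04-08 is 195 days after the start; 195 ÷ 11 = 17 remainder 8. Last occurrence in the window: #18 on 1976-03-31.
Occurrences #5 through #18: 14 in total.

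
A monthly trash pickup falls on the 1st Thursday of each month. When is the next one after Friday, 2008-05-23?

2008-06-05

May 2008 starts on a Thursday, so its 1st Thursday is 2008-05-01.
That is not after 2008-05-23, so look at June 2008.
June 2008 starts on a Sunday, so its 1st Thursday is 2008-06-05 (4 days in).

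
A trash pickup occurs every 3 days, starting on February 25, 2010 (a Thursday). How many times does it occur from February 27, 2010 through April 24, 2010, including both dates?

19

Occurrences land 3·i days after February 25, 2010 for i = 0, 1, 2, …
February 27, 2010 is 2 days after the start; 2 ÷ 3 = 0 remainder 2; since the remainder is 2, round up to i = 1. First occurrence in the window: #2 on February 28, 2010 (1×3 = 3 days in).
April 24, 2010 is 58 days after the start; 58 ÷ 3 = 19 remainder 1. Last occurrence in the window: #20 on April 23, 2010.
Occurrences #2 through #20: 19 in total.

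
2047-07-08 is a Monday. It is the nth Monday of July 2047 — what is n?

Day 8 falls in week ⌈8/7⌉ of the month.
Days 1–7 hold the 1st Monday, 8–14 the 2nd, 15–21 the 3rd, 22–28 the 4th, 29–31 the 5th.
8 is in the range for the 2nd.

2nd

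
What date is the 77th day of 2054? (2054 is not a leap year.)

January has 31 days (77 − 31 = 46 remain).
February has 28 days (46 − 28 = 18 remain).
18 into March → March 18.

March 18, 2054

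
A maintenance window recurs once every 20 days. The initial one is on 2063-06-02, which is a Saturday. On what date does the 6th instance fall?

2063-09-10

The 6th occurrence is 5 intervals after the first: 5 × 20 = 100 days after 2063-06-02.
June has 30 days — 28 days to the end of June leaves 72.
July has 31 days (41 left).
August has 31 days (10 left).
10 days into September → 2063-09-10.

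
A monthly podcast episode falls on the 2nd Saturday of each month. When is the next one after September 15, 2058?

October 12, 2058

September 2058 starts on a Sunday; its first Saturday is the 7th, so the 2nd Saturday is the 14th — September 14, 2058.
That is not after September 15, 2058, so look at October 2058.
October 2058 starts on a Tuesday; its first Saturday is the 5th, so the 2nd Saturday is the 12th — October 12, 2058.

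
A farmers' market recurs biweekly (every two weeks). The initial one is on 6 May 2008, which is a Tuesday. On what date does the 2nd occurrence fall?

20 May 2008

The 2nd occurrence is 1 interval after the first: 1 × 14 = 14 days after 6 May 2008.
14 days later is 20 May 2008.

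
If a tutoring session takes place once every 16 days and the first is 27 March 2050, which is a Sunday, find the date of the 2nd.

The 2nd occurrence is 1 interval after the first: 1 × 16 = 16 days after 27 March 2050.
March has 31 days — 4 days to the end of March leaves 12.
12 days into April → 12 April 2050.

12 April 2050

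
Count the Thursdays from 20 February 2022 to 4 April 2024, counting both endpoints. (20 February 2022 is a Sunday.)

111

20 February 2022 is a Sunday; the first Thursday on or after it is 24 February 2022 (4 days later).
From 24 February 2022 to 4 April 2024: 310 + 365 + 95 = 770 days (rest of 2022, 2023, to 4 April 2024 in 2024).
770 ÷ 7 = 110 full weeks with remainder 0, so 110 more Thursdays after the first → 111.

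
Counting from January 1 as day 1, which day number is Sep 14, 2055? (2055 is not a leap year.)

Days in months before Sep: 31 + 28 + 31 + 30 + 31 + 30 + 31 + 31 = 243.
Plus 14 days into Sep → day 257.

257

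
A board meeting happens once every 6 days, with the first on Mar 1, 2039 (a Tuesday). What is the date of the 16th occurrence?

May 30, 2039

The 16th occurrence is 15 intervals after the first: 15 × 6 = 90 days after Mar 1, 2039.
Mar has 31 days — 30 days to the end of Mar leaves 60.
Apr has 30 days (30 left).
30 days into May → May 30, 2039.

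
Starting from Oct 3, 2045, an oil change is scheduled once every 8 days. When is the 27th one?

The 27th occurrence is 26 intervals after the first: 26 × 8 = 208 days after Oct 3, 2045.
Oct has 31 days — 28 days to the end of Oct leaves 180.
Nov has 30 days (150 left).
Dec has 31 days (119 left).
Jan has 31 days (88 left).
Feb has 28 days (60 left).
Mar has 31 days (29 left).
29 days into Apr → Apr 29, 2046.

Apr 29, 2046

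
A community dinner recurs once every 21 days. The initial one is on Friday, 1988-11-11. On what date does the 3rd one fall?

The 3rd occurrence is 2 intervals after the first: 2 × 21 = 42 days after 1988-11-11.
November has 30 days — 19 days to the end of November leaves 23.
23 days into December → 1988-12-23.

1988-12-23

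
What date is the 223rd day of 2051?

11 August 2051

January has 31 days (223 − 31 = 192 remain).
February has 28 days (192 − 28 = 164 remain).
March has 31 days (164 − 31 = 133 remain).
April has 30 days (133 − 30 = 103 remain).
May has 31 days (103 − 31 = 72 remain).
June has 30 days (72 − 30 = 42 remain).
July has 31 days (42 − 31 = 11 remain).
11 into August → August 11.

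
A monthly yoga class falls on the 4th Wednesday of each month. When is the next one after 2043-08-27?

August 2043 starts on a Saturday; its first Wednesday is the 5th, so the 4th Wednesday is the 26th — 2043-08-26.
That is not after 2043-08-27, so look at September 2043.
September 2043 starts on a Tuesday; its first Wednesday is the 2nd, so the 4th Wednesday is the 23rd — 2043-09-23.

2043-09-23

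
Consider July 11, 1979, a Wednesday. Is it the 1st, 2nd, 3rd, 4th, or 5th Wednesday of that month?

2nd

Day 11 falls in week ⌈11/7⌉ of the month.
Days 1–7 hold the 1st Wednesday, 8–14 the 2nd, 15–21 the 3rd, 22–28 the 4th, 29–31 the 5th.
11 is in the range for the 2nd.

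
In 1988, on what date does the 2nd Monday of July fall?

July 1988 begins on a Friday, so the first Monday is July 4 (3 days later).
The 2nd Monday is 1 weeks later: 4 + 7 = 11.

11 July 1988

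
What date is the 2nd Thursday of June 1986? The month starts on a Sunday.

12 June 1986

June 1986 begins on a Sunday, so the first Thursday is June 5 (4 days later).
The 2nd Thursday is 1 weeks later: 5 + 7 = 12.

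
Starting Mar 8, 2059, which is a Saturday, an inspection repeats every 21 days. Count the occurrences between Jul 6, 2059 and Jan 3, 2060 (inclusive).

9

Occurrences land 21·i days after Mar 8, 2059 for i = 0, 1, 2, …
Jul 6, 2059 is 120 days after the start; 120 ÷ 21 = 5 remainder 15; since the remainder is 15, round up to i = 6. First occurrence in the window: #7 on Jul 12, 2059 (6×21 = 126 days in).
Jan 3, 2060 is 301 days after the start; 301 ÷ 21 = 14 remainder 7. Last occurrence in the window: #15 on Dec 27, 2059.
Occurrences #7 through #15: 9 in total.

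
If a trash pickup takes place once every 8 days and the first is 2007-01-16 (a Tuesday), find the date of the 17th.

The 17th occurrence is 16 intervals after the first: 16 × 8 = 128 days after 2007-01-16.
January has 31 days — 15 days to the end of January leaves 113.
February has 28 days (85 left).
March has 31 days (54 left).
April has 30 days (24 left).
24 days into May → 2007-05-24.

2007-05-24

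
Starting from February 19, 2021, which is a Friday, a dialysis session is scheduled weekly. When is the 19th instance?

The 19th occurrence is 18 intervals after the first: 18 × 7 = 126 days after February 19, 2021.
February has 28 days — 9 days to the end of February leaves 117.
March has 31 days (86 left).
April has 30 days (56 left).
May has 31 days (25 left).
25 days into June → June 25, 2021.

June 25, 2021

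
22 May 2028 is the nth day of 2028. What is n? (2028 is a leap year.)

143

Days in months before May: 31 + 29 + 31 + 30 = 121.
Plus 22 days into May → day 143.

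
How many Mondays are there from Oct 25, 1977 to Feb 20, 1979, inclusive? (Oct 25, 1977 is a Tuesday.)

Oct 25, 1977 is a Tuesday; the first Monday on or after it is Oct 31, 1977 (6 days later).
From Oct 31, 1977 to Feb 20, 1979: 61 + 365 + 51 = 477 days (rest of 1977, 1978, to Feb 20, 1979 in 1979).
477 ÷ 7 = 68 full weeks with remainder 1, so 68 more Mondays after the first → 69.

69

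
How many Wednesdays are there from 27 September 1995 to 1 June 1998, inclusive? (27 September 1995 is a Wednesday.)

27 September 1995 is a Wednesday; the first Wednesday on or after it is 27 September 1995.
From 27 September 1995 to 1 June 1998: 95 + 366 + 365 + 152 = 978 days (rest of 1995, 1996, 1997, to 1 June 1998 in 1998).
978 ÷ 7 = 139 full weeks with remainder 5, so 139 more Wednesdays after the first → 140.

140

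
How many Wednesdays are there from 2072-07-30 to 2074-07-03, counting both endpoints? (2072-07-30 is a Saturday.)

2072-07-30 is a Saturday; the first Wednesday on or after it is 2072-08-03 (4 days later).
From 2072-08-03 to 2074-07-03: 150 + 365 + 184 = 699 days (rest of 2072, 2073, to 2074-07-03 in 2074).
699 ÷ 7 = 99 full weeks with remainder 6, so 99 more Wednesdays after the first → 100.

100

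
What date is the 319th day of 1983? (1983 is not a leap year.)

Jan has 31 days (319 − 31 = 288 remain).
Feb has 28 days (288 − 28 = 260 remain).
Mar has 31 days (260 − 31 = 229 remain).
Apr has 30 days (229 − 30 = 199 remain).
May has 31 days (199 − 31 = 168 remain).
Jun has 30 days (168 − 30 = 138 remain).
Jul has 31 days (138 − 31 = 107 remain).
Aug has 31 days (107 − 31 = 76 remain).
Sep has 30 days (76 − 30 = 46 remain).
Oct has 31 days (46 − 31 = 15 remain).
15 into Nov → Nov 15.

Nov 15, 1983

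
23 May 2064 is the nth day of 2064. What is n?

144

Days in months before May: 31 + 29 + 31 + 30 = 121.
Plus 23 days into May → day 144.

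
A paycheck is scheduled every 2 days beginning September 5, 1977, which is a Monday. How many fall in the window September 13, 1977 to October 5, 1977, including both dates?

Occurrences land 2·i days after September 5, 1977 for i = 0, 1, 2, …
September 13, 1977 is 8 days after the start; 8 ÷ 2 = 4 remainder 0. First occurrence in the window: #5 on September 13, 1977 (4×2 = 8 days in).
October 5, 1977 is 30 days after the start; 30 ÷ 2 = 15 remainder 0. Last occurrence in the window: #16 on October 5, 1977.
Occurrences #5 through #16: 12 in total.

12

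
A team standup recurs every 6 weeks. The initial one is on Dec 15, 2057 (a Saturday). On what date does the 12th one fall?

Mar 22, 2059

The 12th occurrence is 11 intervals after the first: 11 × 42 = 462 days after Dec 15, 2057.
Dec has 31 days — 16 days to the end of Dec leaves 446.
2058 has 365 days (81 left).
Jan has 31 days (50 left).
Feb has 28 days (22 left).
22 days into Mar → Mar 22, 2059.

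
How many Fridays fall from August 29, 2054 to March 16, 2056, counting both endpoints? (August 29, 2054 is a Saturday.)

80

August 29, 2054 is a Saturday; the first Friday on or after it is September 4, 2054 (6 days later).
From September 4, 2054 to March 16, 2056: 118 + 365 + 76 = 559 days (rest of 2054, 2055, to March 16, 2056 in 2056).
559 ÷ 7 = 79 full weeks with remainder 6, so 79 more Fridays after the first → 80.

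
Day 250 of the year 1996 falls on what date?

1996-09-06

January has 31 days (250 − 31 = 219 remain).
February has 29 days (219 − 29 = 190 remain).
March has 31 days (190 − 31 = 159 remain).
April has 30 days (159 − 30 = 129 remain).
May has 31 days (129 − 31 = 98 remain).
June has 30 days (98 − 30 = 68 remain).
July has 31 days (68 − 31 = 37 remain).
August has 31 days (37 − 31 = 6 remain).
6 into September → September 6.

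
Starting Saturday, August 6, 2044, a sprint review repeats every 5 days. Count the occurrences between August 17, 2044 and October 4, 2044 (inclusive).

9

Occurrences land 5·i days after August 6, 2044 for i = 0, 1, 2, …
August 17, 2044 is 11 days after the start; 11 ÷ 5 = 2 remainder 1; since the remainder is 1, round up to i = 3. First occurrence in the window: #4 on August 21, 2044 (3×5 = 15 days in).
October 4, 2044 is 59 days after the start; 59 ÷ 5 = 11 remainder 4. Last occurrence in the window: #12 on September 30, 2044.
Occurrences #4 through #12: 9 in total.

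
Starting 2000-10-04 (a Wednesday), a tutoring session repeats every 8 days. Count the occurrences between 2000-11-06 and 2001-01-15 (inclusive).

8

Occurrences land 8·i days after 2000-10-04 for i = 0, 1, 2, …
2000-11-06 is 33 days after the start; 33 ÷ 8 = 4 remainder 1; since the remainder is 1, round up to i = 5. First occurrence in the window: #6 on 2000-11-13 (5×8 = 40 days in).
2001-01-15 is 103 days after the start; 103 ÷ 8 = 12 remainder 7. Last occurrence in the window: #13 on 2001-01-08.
Occurrences #6 through #13: 8 in total.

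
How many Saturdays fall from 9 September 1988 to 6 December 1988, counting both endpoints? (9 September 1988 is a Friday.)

13

9 September 1988 is a Friday; the first Saturday on or after it is 10 September 1988 (1 day later).
From 10 September 1988 to 6 December 1988: 20 + 31 + 30 + 6 = 87 days (rest of September, October, November, December).
87 ÷ 7 = 12 full weeks with remainder 3, so 12 more Saturdays after the first → 13.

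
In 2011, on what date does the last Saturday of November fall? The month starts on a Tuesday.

November 2011 begins on a Tuesday, so the first Saturday is November 5 (4 days later).
November 2011 has 30 days. Adding weeks: 5, 12, 19, 26 — the last one ≤ 30 is the 26th.

2011-11-26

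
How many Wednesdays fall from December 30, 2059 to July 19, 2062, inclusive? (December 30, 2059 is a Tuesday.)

December 30, 2059 is a Tuesday; the first Wednesday on or after it is December 31, 2059 (1 day later).
From December 31, 2059 to July 19, 2062: 0 + 366 + 365 + 200 = 931 days (rest of 2059, 2060, 2061, to July 19, 2062 in 2062).
931 ÷ 7 = 133 full weeks with remainder 0, so 133 more Wednesdays after the first → 134.

134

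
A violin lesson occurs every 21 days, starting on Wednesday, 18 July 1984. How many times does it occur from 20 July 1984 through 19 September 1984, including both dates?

3

Occurrences land 21·i days after 18 July 1984 for i = 0, 1, 2, …
20 July 1984 is 2 days after the start; 2 ÷ 21 = 0 remainder 2; since the remainder is 2, round up to i = 1. First occurrence in the window: #2 on 8 August 1984 (1×21 = 21 days in).
19 September 1984 is 63 days after the start; 63 ÷ 21 = 3 remainder 0. Last occurrence in the window: #4 on 19 September 1984.
Occurrences #2 through #4: 3 in total.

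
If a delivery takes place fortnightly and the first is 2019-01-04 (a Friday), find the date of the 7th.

The 7th occurrence is 6 intervals after the first: 6 × 14 = 84 days after 2019-01-04.
January has 31 days — 27 days to the end of January leaves 57.
February has 28 days (29 left).
29 days into March → 2019-03-29.

2019-03-29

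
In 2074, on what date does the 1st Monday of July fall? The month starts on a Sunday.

2074-07-02

July 2074 begins on a Sunday, so the first Monday is July 2 (1 day later).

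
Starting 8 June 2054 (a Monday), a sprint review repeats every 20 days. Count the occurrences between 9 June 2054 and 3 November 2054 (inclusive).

7

Occurrences land 20·i days after 8 June 2054 for i = 0, 1, 2, …
9 June 2054 is 1 day after the start; 1 ÷ 20 = 0 remainder 1; since the remainder is 1, round up to i = 1. First occurrence in the window: #2 on 28 June 2054 (1×20 = 20 days in).
3 November 2054 is 148 days after the start; 148 ÷ 20 = 7 remainder 8. Last occurrence in the window: #8 on 26 October 2054.
Occurrences #2 through #8: 7 in total.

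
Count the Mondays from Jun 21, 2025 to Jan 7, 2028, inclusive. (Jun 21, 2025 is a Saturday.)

133

Jun 21, 2025 is a Saturday; the first Monday on or after it is Jun 23, 2025 (2 days later).
From Jun 23, 2025 to Jan 7, 2028: 191 + 365 + 365 + 7 = 928 days (rest of 2025, 2026, 2027, to Jan 7, 2028 in 2028).
928 ÷ 7 = 132 full weeks with remainder 4, so 132 more Mondays after the first → 133.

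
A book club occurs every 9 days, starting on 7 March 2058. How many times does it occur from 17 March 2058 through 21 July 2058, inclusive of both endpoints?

Occurrences land 9·i days after 7 March 2058 for i = 0, 1, 2, …
17 March 2058 is 10 days after the start; 10 ÷ 9 = 1 remainder 1; since the remainder is 1, round up to i = 2. First occurrence in the window: #3 on 25 March 2058 (2×9 = 18 days in).
21 July 2058 is 136 days after the start; 136 ÷ 9 = 15 remainder 1. Last occurrence in the window: #16 on 20 July 2058.
Occurrences #3 through #16: 14 in total.

14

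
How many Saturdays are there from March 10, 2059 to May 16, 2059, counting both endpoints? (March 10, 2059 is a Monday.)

9

March 10, 2059 is a Monday; the first Saturday on or after it is March 15, 2059 (5 days later).
From March 15, 2059 to May 16, 2059: 16 + 30 + 16 = 62 days (rest of March, April, May).
62 ÷ 7 = 8 full weeks with remainder 6, so 8 more Saturdays after the first → 9.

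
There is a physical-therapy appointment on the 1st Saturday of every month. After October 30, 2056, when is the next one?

November 4, 2056

October 2056 starts on a Sunday, so its 1st Saturday is October 7, 2056 (6 days in).
That is not after October 30, 2056, so look at November 2056.
November 2056 starts on a Wednesday, so its 1st Saturday is November 4, 2056 (3 days in).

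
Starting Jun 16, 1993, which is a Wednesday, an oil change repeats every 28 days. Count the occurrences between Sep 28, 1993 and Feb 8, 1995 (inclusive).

18

Occurrences land 28·i days after Jun 16, 1993 for i = 0, 1, 2, …
Sep 28, 1993 is 104 days after the start; 104 ÷ 28 = 3 remainder 20; since the remainder is 20, round up to i = 4. First occurrence in the window: #5 on Oct 6, 1993 (4×28 = 112 days in).
Feb 8, 1995 is 602 days after the start; 602 ÷ 28 = 21 remainder 14. Last occurrence in the window: #22 on Jan 25, 1995.
Occurrences #5 through #22: 18 in total.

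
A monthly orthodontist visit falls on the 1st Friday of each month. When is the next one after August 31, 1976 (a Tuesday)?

September 3, 1976

August 1976 starts on a Sunday, so its 1st Friday is August 6, 1976 (5 days in).
That is not after August 31, 1976, so look at September 1976.
September 1976 starts on a Wednesday, so its 1st Friday is September 3, 1976 (2 days in).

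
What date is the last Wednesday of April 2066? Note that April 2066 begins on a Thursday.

April 2066 begins on a Thursday, so the first Wednesday is April 7 (6 days later).
April 2066 has 30 days. Adding weeks: 7, 14, 21, 28 — the last one ≤ 30 is the 28th.

28 April 2066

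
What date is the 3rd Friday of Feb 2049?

The first Friday of Feb 2049 is Feb 5.
The 3rd Friday is 2 weeks later: 5 + 14 = 19.

Feb 19, 2049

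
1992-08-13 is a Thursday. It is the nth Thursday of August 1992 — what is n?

Day 13 falls in week ⌈13/7⌉ of the month.
Days 1–7 hold the 1st Thursday, 8–14 the 2nd, 15–21 the 3rd, 22–28 the 4th, 29–31 the 5th.
13 is in the range for the 2nd.

2nd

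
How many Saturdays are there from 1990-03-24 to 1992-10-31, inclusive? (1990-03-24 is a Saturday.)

1990-03-24 is a Saturday; the first Saturday on or after it is 1990-03-24.
From 1990-03-24 to 1992-10-31: 282 + 365 + 305 = 952 days (rest of 1990, 1991, to 1992-10-31 in 1992).
952 ÷ 7 = 136 full weeks with remainder 0, so 136 more Saturdays after the first → 137.

137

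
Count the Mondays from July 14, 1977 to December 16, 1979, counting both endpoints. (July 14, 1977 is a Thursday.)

126

July 14, 1977 is a Thursday; the first Monday on or after it is July 18, 1977 (4 days later).
From July 18, 1977 to December 16, 1979: 166 + 365 + 350 = 881 days (rest of 1977, 1978, to December 16, 1979 in 1979).
881 ÷ 7 = 125 full weeks with remainder 6, so 125 more Mondays after the first → 126.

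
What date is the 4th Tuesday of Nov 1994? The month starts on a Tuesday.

Nov 22, 1994

Nov 1994 begins on a Tuesday, so the first Tuesday is Nov 1.
The 4th Tuesday is 3 weeks later: 1 + 21 = 22.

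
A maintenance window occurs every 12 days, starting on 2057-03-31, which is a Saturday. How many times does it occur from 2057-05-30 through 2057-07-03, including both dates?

Occurrences land 12·i days after 2057-03-31 for i = 0, 1, 2, …
2057-05-30 is 60 days after the start; 60 ÷ 12 = 5 remainder 0. First occurrence in the window: #6 on 2057-05-30 (5×12 = 60 days in).
2057-07-03 is 94 days after the start; 94 ÷ 12 = 7 remainder 10. Last occurrence in the window: #8 on 2057-06-23.
Occurrences #6 through #8: 3 in total.

3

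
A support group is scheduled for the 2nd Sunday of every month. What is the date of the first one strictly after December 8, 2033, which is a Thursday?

December 2033 starts on a Thursday; its first Sunday is the 4th, so the 2nd Sunday is the 11th — December 11, 2033.
December 11, 2033 is after December 8, 2033, so that is the next one.

December 11, 2033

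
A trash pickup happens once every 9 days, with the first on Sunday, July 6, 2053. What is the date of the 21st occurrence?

January 2, 2054

The 21st occurrence is 20 intervals after the first: 20 × 9 = 180 days after July 6, 2053.
July has 31 days — 25 days to the end of July leaves 155.
August has 31 days (124 left).
September has 30 days (94 left).
October has 31 days (63 left).
November has 30 days (33 left).
December has 31 days (2 left).
2 days into January → January 2, 2054.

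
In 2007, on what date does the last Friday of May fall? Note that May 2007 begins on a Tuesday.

May 2007 begins on a Tuesday, so the first Friday is May 4 (3 days later).
May 2007 has 31 days. Adding weeks: 4, 11, 18, 25 — the last one ≤ 31 is the 25th.

25 May 2007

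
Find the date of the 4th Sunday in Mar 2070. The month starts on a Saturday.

Mar 2070 begins on a Saturday, so the first Sunday is Mar 2 (1 day later).
The 4th Sunday is 3 weeks later: 2 + 21 = 23.

Mar 23, 2070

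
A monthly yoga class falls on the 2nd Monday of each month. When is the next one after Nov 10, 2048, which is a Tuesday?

Nov 2048 starts on a Sunday; its first Monday is the 2nd, so the 2nd Monday is the 9th — Nov 9, 2048.
That is not after Nov 10, 2048, so look at Dec 2048.
Dec 2048 starts on a Tuesday; its first Monday is the 7th, so the 2nd Monday is the 14th — Dec 14, 2048.

Dec 14, 2048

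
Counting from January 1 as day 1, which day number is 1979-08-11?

Days in months before August: 31 + 28 + 31 + 30 + 31 + 30 + 31 = 212.
Plus 11 days into August → day 223.

223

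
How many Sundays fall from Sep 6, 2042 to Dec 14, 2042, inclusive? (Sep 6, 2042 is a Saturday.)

15

Sep 6, 2042 is a Saturday; the first Sunday on or after it is Sep 7, 2042 (1 day later).
From Sep 7, 2042 to Dec 14, 2042: 23 + 31 + 30 + 14 = 98 days (rest of Sep, Oct, Nov, Dec).
98 ÷ 7 = 14 full weeks with remainder 0, so 14 more Sundays after the first → 15.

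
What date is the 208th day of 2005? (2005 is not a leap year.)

July 27, 2005

January has 31 days (208 − 31 = 177 remain).
February has 28 days (177 − 28 = 149 remain).
March has 31 days (149 − 31 = 118 remain).
April has 30 days (118 − 30 = 88 remain).
May has 31 days (88 − 31 = 57 remain).
June has 30 days (57 − 30 = 27 remain).
27 into July → July 27.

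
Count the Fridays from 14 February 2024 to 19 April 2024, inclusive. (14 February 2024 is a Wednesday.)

10

14 February 2024 is a Wednesday; the first Friday on or after it is 16 February 2024 (2 days later).
From 16 February 2024 to 19 April 2024: 13 + 31 + 19 = 63 days (rest of February, March, April).
63 ÷ 7 = 9 full weeks with remainder 0, so 9 more Fridays after the first → 10.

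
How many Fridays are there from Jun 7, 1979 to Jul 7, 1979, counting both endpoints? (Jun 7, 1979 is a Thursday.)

Jun 7, 1979 is a Thursday; the first Friday on or after it is Jun 8, 1979 (1 day later).
From Jun 8, 1979 to Jul 7, 1979: 22 + 7 = 29 days (rest of Jun, Jul).
29 ÷ 7 = 4 full weeks with remainder 1, so 4 more Fridays after the first → 5.

5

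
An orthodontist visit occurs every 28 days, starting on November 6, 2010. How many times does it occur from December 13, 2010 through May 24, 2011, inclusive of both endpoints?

Occurrences land 28·i days after November 6, 2010 for i = 0, 1, 2, …
December 13, 2010 is 37 days after the start; 37 ÷ 28 = 1 remainder 9; since the remainder is 9, round up to i = 2. First occurrence in the window: #3 on January 1, 2011 (2×28 = 56 days in).
May 24, 2011 is 199 days after the start; 199 ÷ 28 = 7 remainder 3. Last occurrence in the window: #8 on May 21, 2011.
Occurrences #3 through #8: 6 in total.

6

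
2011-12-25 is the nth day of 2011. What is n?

359

Days in months before December: 31 + 28 + 31 + 30 + 31 + 30 + 31 + 31 + 30 + 31 + 30 = 334.
Plus 25 days into December → day 359.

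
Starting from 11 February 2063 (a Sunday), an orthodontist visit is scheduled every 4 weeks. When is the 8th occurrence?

The 8th occurrence is 7 intervals after the first: 7 × 28 = 196 days after 11 February 2063.
February has 28 days — 17 days to the end of February leaves 179.
March has 31 days (148 left).
April has 30 days (118 left).
May has 31 days (87 left).
June has 30 days (57 left).
July has 31 days (26 left).
26 days into August → 26 August 2063.

26 August 2063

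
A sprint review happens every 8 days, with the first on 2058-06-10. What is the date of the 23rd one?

The 23rd occurrence is 22 intervals after the first: 22 × 8 = 176 days after 2058-06-10.
June has 30 days — 20 days to the end of June leaves 156.
July has 31 days (125 left).
August has 31 days (94 left).
September has 30 days (64 left).
October has 31 days (33 left).
November has 30 days (3 left).
3 days into December → 2058-12-03.

2058-12-03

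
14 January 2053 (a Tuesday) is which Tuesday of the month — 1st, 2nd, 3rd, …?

2nd

Day 14 falls in week ⌈14/7⌉ of the month.
Days 1–7 hold the 1st Tuesday, 8–14 the 2nd, 15–21 the 3rd, 22–28 the 4th, 29–31 the 5th.
14 is in the range for the 2nd.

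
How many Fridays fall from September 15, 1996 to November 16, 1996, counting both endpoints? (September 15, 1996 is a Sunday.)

9

September 15, 1996 is a Sunday; the first Friday on or after it is September 20, 1996 (5 days later).
From September 20, 1996 to November 16, 1996: 10 + 31 + 16 = 57 days (rest of September, October, November).
57 ÷ 7 = 8 full weeks with remainder 1, so 8 more Fridays after the first → 9.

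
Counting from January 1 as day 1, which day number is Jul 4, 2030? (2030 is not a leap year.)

185

Days in months before Jul: 31 + 28 + 31 + 30 + 31 + 30 = 181.
Plus 4 days into Jul → day 185.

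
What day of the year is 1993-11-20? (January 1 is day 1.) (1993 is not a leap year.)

Days in months before November: 31 + 28 + 31 + 30 + 31 + 30 + 31 + 31 + 30 + 31 = 304.
Plus 20 days into November → day 324.

324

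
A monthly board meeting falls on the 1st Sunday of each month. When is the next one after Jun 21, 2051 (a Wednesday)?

Jul 2, 2051

Jun 2051 starts on a Thursday, so its 1st Sunday is Jun 4, 2051 (3 days in).
That is not after Jun 21, 2051, so look at Jul 2051.
Jul 2051 starts on a Saturday, so its 1st Sunday is Jul 2, 2051 (1 day in).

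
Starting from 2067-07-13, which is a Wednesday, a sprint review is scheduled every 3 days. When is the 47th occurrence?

The 47th occurrence is 46 intervals after the first: 46 × 3 = 138 days after 2067-07-13.
July has 31 days — 18 days to the end of July leaves 120.
August has 31 days (89 left).
September has 30 days (59 left).
October has 31 days (28 left).
28 days into November → 2067-11-28.

2067-11-28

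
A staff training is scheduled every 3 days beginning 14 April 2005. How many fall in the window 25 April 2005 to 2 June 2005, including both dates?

13

Occurrences land 3·i days after 14 April 2005 for i = 0, 1, 2, …
25 April 2005 is 11 days after the start; 11 ÷ 3 = 3 remainder 2; since the remainder is 2, round up to i = 4. First occurrence in the window: #5 on 26 April 2005 (4×3 = 12 days in).
2 June 2005 is 49 days after the start; 49 ÷ 3 = 16 remainder 1. Last occurrence in the window: #17 on 1 June 2005.
Occurrences #5 through #17: 13 in total.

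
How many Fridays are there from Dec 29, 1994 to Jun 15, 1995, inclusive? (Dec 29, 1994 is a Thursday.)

24

Dec 29, 1994 is a Thursday; the first Friday on or after it is Dec 30, 1994 (1 day later).
From Dec 30, 1994 to Jun 15, 1995: 1 + 31 + 28 + 31 + 30 + 31 + 15 = 167 days (rest of Dec, Jan, Feb, Mar, Apr, May, Jun).
167 ÷ 7 = 23 full weeks with remainder 6, so 23 more Fridays after the first → 24.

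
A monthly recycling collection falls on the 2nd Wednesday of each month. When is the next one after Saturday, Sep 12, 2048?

Sep 2048 starts on a Tuesday; its first Wednesday is the 2nd, so the 2nd Wednesday is the 9th — Sep 9, 2048.
That is not after Sep 12, 2048, so look at Oct 2048.
Oct 2048 starts on a Thursday; its first Wednesday is the 7th, so the 2nd Wednesday is the 14th — Oct 14, 2048.

Oct 14, 2048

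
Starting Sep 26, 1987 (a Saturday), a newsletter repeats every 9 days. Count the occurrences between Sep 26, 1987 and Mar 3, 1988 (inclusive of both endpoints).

18

Occurrences land 9·i days after Sep 26, 1987 for i = 0, 1, 2, …
The window opens on the start date, so the first occurrence inside is #1 on Sep 26, 1987.
Mar 3, 1988 is 159 days after the start; 159 ÷ 9 = 17 remainder 6. Last occurrence in the window: #18 on Feb 26, 1988.
Occurrences #1 through #18: 18 in total.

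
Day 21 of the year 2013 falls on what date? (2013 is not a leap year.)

2013-01-21

21 into January → January 21.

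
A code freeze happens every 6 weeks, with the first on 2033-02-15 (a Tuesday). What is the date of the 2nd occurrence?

The 2nd occurrence is 1 interval after the first: 1 × 42 = 42 days after 2033-02-15.
February has 28 days — 13 days to the end of February leaves 29.
29 days into March → 2033-03-29.

2033-03-29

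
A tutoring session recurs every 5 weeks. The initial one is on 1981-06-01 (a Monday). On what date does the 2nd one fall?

The 2nd occurrence is 1 interval after the first: 1 × 35 = 35 days after 1981-06-01.
June has 30 days — 29 days to the end of June leaves 6.
6 days into July → 1981-07-06.

1981-07-06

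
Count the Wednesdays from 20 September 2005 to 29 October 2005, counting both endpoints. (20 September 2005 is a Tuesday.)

6

20 September 2005 is a Tuesday; the first Wednesday on or after it is 21 September 2005 (1 day later).
From 21 September 2005 to 29 October 2005: 9 + 29 = 38 days (rest of September, October).
38 ÷ 7 = 5 full weeks with remainder 3, so 5 more Wednesdays after the first → 6.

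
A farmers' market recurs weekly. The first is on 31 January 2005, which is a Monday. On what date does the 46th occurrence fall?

The 46th occurrence is 45 intervals after the first: 45 × 7 = 315 days after 31 January 2005.
January has 31 days — 0 days to the end of January leaves 315.
February has 28 days (287 left).
March has 31 days (256 left).
April has 30 days (226 left).
May has 31 days (195 left).
June has 30 days (165 left).
July has 31 days (134 left).
August has 31 days (103 left).
September has 30 days (73 left).
October has 31 days (42 left).
November has 30 days (12 left).
12 days into December → 12 December 2005.

12 December 2005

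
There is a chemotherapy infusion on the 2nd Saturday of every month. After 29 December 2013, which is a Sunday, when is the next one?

11 January 2014

December 2013 starts on a Sunday; its first Saturday is the 7th, so the 2nd Saturday is the 14th — 14 December 2013.
That is not after 29 December 2013, so look at January 2014.
January 2014 starts on a Wednesday; its first Saturday is the 4th, so the 2nd Saturday is the 11th — 11 January 2014.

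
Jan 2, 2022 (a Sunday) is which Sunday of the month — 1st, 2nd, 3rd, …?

1st

Day 2 falls in week ⌈2/7⌉ of the month.
Days 1–7 hold the 1st Sunday, 8–14 the 2nd, 15–21 the 3rd, 22–28 the 4th, 29–31 the 5th.
2 is in the range for the 1st.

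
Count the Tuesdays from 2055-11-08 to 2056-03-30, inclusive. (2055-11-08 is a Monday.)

2055-11-08 is a Monday; the first Tuesday on or after it is 2055-11-09 (1 day later).
From 2055-11-09 to 2056-03-30: 21 + 31 + 31 + 29 + 30 = 142 days (rest of November, December, January, February, March).
142 ÷ 7 = 20 full weeks with remainder 2, so 20 more Tuesdays after the first → 21.

21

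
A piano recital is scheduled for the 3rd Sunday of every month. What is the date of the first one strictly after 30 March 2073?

March 2073 starts on a Wednesday; its first Sunday is the 5th, so the 3rd Sunday is the 19th — 19 March 2073.
That is not after 30 March 2073, so look at April 2073.
April 2073 starts on a Saturday; its first Sunday is the 2nd, so the 3rd Sunday is the 16th — 16 April 2073.

16 April 2073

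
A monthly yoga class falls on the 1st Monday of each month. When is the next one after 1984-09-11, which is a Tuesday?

1984-10-01

September 1984 starts on a Saturday, so its 1st Monday is 1984-09-03 (2 days in).
That is not after 1984-09-11, so look at October 1984.
October 1984 starts on a Monday, so its 1st Monday is 1984-10-01.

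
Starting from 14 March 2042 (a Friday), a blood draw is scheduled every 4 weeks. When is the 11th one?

The 11th occurrence is 10 intervals after the first: 10 × 28 = 280 days after 14 March 2042.
March has 31 days — 17 days to the end of March leaves 263.
April has 30 days (233 left).
May has 31 days (202 left).
June has 30 days (172 left).
July has 31 days (141 left).
August has 31 days (110 left).
September has 30 days (80 left).
October has 31 days (49 left).
November has 30 days (19 left).
19 days into December → 19 December 2042.

19 December 2042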